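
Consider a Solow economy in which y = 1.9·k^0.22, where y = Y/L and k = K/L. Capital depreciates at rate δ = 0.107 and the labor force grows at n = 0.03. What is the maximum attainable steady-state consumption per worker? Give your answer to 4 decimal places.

c_gold ≈ 2.0300

n + δ = 0.03 + 0.107 = 0.137.
At the golden rule the marginal product of capital equals n+δ: 0.22·1.9·k^(0.22−1) = 0.137. Solving, k_gold = (0.22·1.9/0.137)^(1/0.78) ≈ 4.1792.
y_gold = 1.9·4.1792^0.22 ≈ 2.6025.
c_gold = y_gold − (n+δ)·k_gold = 2.6025 − 0.137·4.1792 ≈ 2.0300.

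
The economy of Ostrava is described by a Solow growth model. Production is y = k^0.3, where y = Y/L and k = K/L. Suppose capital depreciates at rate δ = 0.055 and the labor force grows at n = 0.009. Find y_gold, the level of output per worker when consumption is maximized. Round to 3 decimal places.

Capital per worker breaks even when investment replaces (n + δ)·k; here n + δ = 0.064.
At the golden rule the marginal product of capital equals n+δ: 0.3·k^(0.3−1) = 0.064. Solving, k_gold = (0.3/0.064)^(1/0.7) ≈ 9.0884.
Output: y_gold = k_gold^0.3 = 9.0884^0.3 ≈ 1.9389.

y_gold ≈ 1.939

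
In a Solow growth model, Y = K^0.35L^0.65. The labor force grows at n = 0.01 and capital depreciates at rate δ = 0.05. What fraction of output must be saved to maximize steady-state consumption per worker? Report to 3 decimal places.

Break-even investment rate: n + δ = 0.01 + 0.05 = 0.06.
At the golden rule MPK = n+δ, and in any Cobb-Douglas steady state s = (n+δ)·k/y = MPK·k/y = capital's share 0.35.

s_gold = 0.350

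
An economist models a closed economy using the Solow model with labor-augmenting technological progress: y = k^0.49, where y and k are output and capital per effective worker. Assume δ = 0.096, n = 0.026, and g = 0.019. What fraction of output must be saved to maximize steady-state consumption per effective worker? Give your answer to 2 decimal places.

s_gold = 0.49

Capital per effective worker breaks even when investment replaces (n + g + δ)·k; here n + g + δ = 0.141.
At the golden rule MPK = n+g+δ, and in any Cobb-Douglas steady state s = (n+g+δ)·k/y = MPK·k/y = capital's share 0.49.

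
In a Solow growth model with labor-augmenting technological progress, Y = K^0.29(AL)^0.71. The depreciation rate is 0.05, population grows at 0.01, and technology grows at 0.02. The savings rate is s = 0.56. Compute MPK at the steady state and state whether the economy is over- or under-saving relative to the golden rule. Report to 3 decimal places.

over-saving; MPK ≈ 0.041

Capital per effective worker breaks even when investment replaces (n + g + δ)·k; here n + g + δ = 0.08.
Steady-state k*: s·k^0.29 = 0.08·k gives k* = (0.56/0.08)^(1/0.71) ≈ 15.4981.
MPK = 0.29·15.4981^(-0.71) ≈ 0.0414.
MPK < n+g+δ = 0.08, so the economy is dynamically inefficient (over-saving).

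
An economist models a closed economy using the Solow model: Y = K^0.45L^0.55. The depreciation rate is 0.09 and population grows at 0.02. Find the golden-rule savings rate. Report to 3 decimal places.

s_gold = 0.450

Break-even investment rate: n + δ = 0.02 + 0.09 = 0.11.
At the golden rule MPK = n+δ, and in any Cobb-Douglas steady state s = (n+δ)·k/y = MPK·k/y = capital's share 0.45.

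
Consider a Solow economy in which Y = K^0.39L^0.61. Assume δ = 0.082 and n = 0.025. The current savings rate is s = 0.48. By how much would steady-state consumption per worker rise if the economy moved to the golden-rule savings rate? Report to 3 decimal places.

The effective depreciation rate is n + δ = 0.025 + 0.082 = 0.107.
Current steady state (s = 0.48): k* = (0.48/0.107)^(1/0.61) ≈ 11.7117, y* = 11.7117^0.39 ≈ 2.6107, c* = (1−0.48)·2.6107 ≈ 1.3576.
At the golden rule the marginal product of capital equals n+δ: 0.39·k^(0.39−1) = 0.107. Solving, k_gold = (0.39/0.107)^(1/0.61) ≈ 8.3327.
y_gold = 8.3327^0.39 ≈ 2.2862, c_gold = y_gold − 0.107·k_gold ≈ 1.3946.
Gain: Δc = 1.3946 − 1.3576 ≈ 0.0370.

Δc ≈ 0.037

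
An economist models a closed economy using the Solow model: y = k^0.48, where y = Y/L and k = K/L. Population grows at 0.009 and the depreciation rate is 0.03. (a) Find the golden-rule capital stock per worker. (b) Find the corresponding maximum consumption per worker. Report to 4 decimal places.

(a) k_gold ≈ 124.8802; (b) c_gold ≈ 5.2762

Break-even investment rate: n + δ = 0.009 + 0.03 = 0.039.
Maximizing c = f(k) − (n+δ)·k gives f'(k) = n+δ, i.e. 0.48·k^(0.48−1) = 0.039, so k_gold = (0.48/0.039)^(1/0.52) ≈ 124.8802.
y_gold = 124.8802^0.48 ≈ 10.1465; c_gold = y_gold − 0.039·k_gold ≈ 5.2762.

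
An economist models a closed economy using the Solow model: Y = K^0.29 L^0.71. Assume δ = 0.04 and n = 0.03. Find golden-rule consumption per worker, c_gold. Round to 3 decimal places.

Capital per worker breaks even when investment replaces (n + δ)·k; here n + δ = 0.07.
Maximizing c = f(k) − (n+δ)·k gives f'(k) = n+δ, i.e. 0.29·k^(0.29−1) = 0.07, so k_gold = (0.29/0.07)^(1/0.71) ≈ 7.4035.
y_gold = 7.4035^0.29 ≈ 1.7870.
c_gold = y_gold − (n+δ)·k_gold = 1.7870 − 0.07·7.4035 ≈ 1.2688.

c_gold ≈ 1.269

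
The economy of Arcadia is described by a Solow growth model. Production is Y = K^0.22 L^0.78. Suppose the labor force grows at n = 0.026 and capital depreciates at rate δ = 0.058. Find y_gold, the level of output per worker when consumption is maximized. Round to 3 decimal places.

y_gold ≈ 1.312

n + δ = 0.026 + 0.058 = 0.084.
Maximizing c = f(k) − (n+δ)·k gives f'(k) = n+δ, i.e. 0.22·k^(0.22−1) = 0.084, so k_gold = (0.22/0.084)^(1/0.78) ≈ 3.4362.
Output: y_gold = k_gold^0.22 = 3.4362^0.22 ≈ 1.3120.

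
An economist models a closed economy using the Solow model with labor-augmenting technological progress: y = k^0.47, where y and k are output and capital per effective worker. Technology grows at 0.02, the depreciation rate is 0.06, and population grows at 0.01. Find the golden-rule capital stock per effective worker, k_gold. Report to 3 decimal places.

n + g + δ = 0.01 + 0.02 + 0.06 = 0.09.
Setting f'(k) = n+g+δ gives 0.47·k^(0.47−1) = 0.09, hence k_gold = (0.47/0.09)^(1/0.53) ≈ 22.6175.

k_gold ≈ 22.617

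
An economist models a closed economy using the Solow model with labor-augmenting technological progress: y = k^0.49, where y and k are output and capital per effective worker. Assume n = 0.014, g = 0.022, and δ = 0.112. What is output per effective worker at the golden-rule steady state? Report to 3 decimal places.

y_gold ≈ 3.159

Break-even investment rate: n + g + δ = 0.014 + 0.022 + 0.112 = 0.148.
Maximizing c = f(k) − (n+g+δ)·k gives f'(k) = n+g+δ, i.e. 0.49·k^(0.49−1) = 0.148, so k_gold = (0.49/0.148)^(1/0.51) ≈ 10.4587.
Output: y_gold = k_gold^0.49 = 10.4587^0.49 ≈ 3.1590.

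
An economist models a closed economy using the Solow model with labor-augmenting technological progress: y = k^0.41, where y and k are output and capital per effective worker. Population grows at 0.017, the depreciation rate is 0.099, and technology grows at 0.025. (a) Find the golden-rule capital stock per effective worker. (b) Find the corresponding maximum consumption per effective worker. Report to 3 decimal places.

(a) k_gold ≈ 6.105; (b) c_gold ≈ 1.239

n + g + δ = 0.017 + 0.025 + 0.099 = 0.141.
Golden rule sets MPK = n+g+δ: 0.41·k^(0.41−1) = 0.141, so k_gold = (0.41/0.141)^(1/0.59) ≈ 6.1052.
y_gold = 6.1052^0.41 ≈ 2.0996; c_gold = y_gold − 0.141·k_gold ≈ 1.2388.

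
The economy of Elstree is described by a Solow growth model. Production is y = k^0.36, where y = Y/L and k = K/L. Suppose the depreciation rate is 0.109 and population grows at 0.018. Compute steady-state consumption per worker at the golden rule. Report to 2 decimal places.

c_gold ≈ 1.15

n + δ = 0.018 + 0.109 = 0.127.
Maximizing c = f(k) − (n+δ)·k gives f'(k) = n+δ, i.e. 0.36·k^(0.36−1) = 0.127, so k_gold = (0.36/0.127)^(1/0.64) ≈ 5.0937.
y_gold = 5.0937^0.36 ≈ 1.7969.
c_gold = y_gold − (n+δ)·k_gold = 1.7969 − 0.127·5.0937 ≈ 1.1500.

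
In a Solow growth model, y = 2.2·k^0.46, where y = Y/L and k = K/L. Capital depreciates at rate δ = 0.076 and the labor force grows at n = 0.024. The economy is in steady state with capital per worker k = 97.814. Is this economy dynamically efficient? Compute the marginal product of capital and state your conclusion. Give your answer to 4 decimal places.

Capital per worker breaks even when investment replaces (n + δ)·k; here n + δ = 0.1.
MPK = 0.46·2.2·k^(0.46−1) = 0.46·2.2·97.814^(-0.54) ≈ 0.0852.
MPK < 0.1, so the economy is dynamically inefficient (over-saving).

dynamically inefficient; MPK ≈ 0.0852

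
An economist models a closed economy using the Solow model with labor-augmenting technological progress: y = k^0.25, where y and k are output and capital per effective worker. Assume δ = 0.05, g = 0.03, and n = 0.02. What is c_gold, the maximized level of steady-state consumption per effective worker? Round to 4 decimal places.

Capital per effective worker breaks even when investment replaces (n + g + δ)·k; here n + g + δ = 0.1.
At the golden rule the marginal product of capital equals n+g+δ: 0.25·k^(0.25−1) = 0.1. Solving, k_gold = (0.25/0.1)^(1/0.75) ≈ 3.3930.
y_gold = 3.3930^0.25 ≈ 1.3572.
c_gold = y_gold − (n+g+δ)·k_gold = 1.3572 − 0.1·3.3930 ≈ 1.0179.

c_gold ≈ 1.0179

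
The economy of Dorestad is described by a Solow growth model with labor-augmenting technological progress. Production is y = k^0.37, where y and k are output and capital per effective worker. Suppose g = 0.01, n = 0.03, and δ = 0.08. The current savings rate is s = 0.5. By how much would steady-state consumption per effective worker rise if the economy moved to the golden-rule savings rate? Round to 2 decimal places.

Δc ≈ 0.06

Break-even investment rate: n + g + δ = 0.03 + 0.01 + 0.08 = 0.12.
Current steady state (s = 0.5): k* = (0.5/0.12)^(1/0.63) ≈ 9.6337, y* = 9.6337^0.37 ≈ 2.3121, c* = (1−0.5)·2.3121 ≈ 1.1560.
At the golden rule the marginal product of capital equals n+g+δ: 0.37·k^(0.37−1) = 0.12. Solving, k_gold = (0.37/0.12)^(1/0.63) ≈ 5.9734.
y_gold = 5.9734^0.37 ≈ 1.9373, c_gold = y_gold − 0.12·k_gold ≈ 1.2205.
Gain: Δc = 1.2205 − 1.1560 ≈ 0.0645.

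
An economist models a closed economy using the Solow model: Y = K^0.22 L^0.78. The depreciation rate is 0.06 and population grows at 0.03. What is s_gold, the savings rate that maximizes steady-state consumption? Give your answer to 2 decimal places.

s_gold = 0.22

Capital per worker breaks even when investment replaces (n + δ)·k; here n + δ = 0.09.
At the golden rule MPK = n+δ, and in any Cobb-Douglas steady state s = (n+δ)·k/y = MPK·k/y = capital's share 0.22.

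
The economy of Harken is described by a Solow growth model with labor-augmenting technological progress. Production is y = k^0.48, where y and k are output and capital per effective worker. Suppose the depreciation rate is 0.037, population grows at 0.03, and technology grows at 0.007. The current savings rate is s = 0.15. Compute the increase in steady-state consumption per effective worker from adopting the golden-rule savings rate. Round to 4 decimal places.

Break-even investment rate: n + g + δ = 0.03 + 0.007 + 0.037 = 0.074.
Current steady state (s = 0.15): k* = (0.15/0.074)^(1/0.52) ≈ 3.8915, y* = 3.8915^0.48 ≈ 1.9198, c* = (1−0.15)·1.9198 ≈ 1.6318.
Setting f'(k) = n+g+δ gives 0.48·k^(0.48−1) = 0.074, hence k_gold = (0.48/0.074)^(1/0.52) ≈ 36.4382.
y_gold = 36.4382^0.48 ≈ 5.6176, c_gold = y_gold − 0.074·k_gold ≈ 2.9211.
Gain: Δc = 2.9211 − 1.6318 ≈ 1.2893.

Δc ≈ 1.2893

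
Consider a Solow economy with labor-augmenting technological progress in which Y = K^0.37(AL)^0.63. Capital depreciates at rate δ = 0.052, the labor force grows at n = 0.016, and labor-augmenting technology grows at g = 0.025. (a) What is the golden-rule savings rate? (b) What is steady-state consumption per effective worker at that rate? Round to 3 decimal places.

The effective depreciation rate is n + g + δ = 0.016 + 0.025 + 0.052 = 0.093.
For Cobb-Douglas, s_gold equals capital's share: s_gold = 0.37.
Maximizing c = f(k) − (n+g+δ)·k gives f'(k) = n+g+δ, i.e. 0.37·k^(0.37−1) = 0.093, so k_gold = (0.37/0.093)^(1/0.63) ≈ 8.9523.
y_gold = 8.9523^0.37 ≈ 2.2502; c_gold = (1−0.37)·y_gold ≈ 1.4176.

(a) s_gold = 0.370; (b) c_gold ≈ 1.418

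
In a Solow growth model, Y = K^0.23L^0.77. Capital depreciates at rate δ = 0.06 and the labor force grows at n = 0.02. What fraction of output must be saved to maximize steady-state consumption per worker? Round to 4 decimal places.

Break-even investment rate: n + δ = 0.02 + 0.06 = 0.08.
At the golden rule MPK = n+δ, and in any Cobb-Douglas steady state s = (n+δ)·k/y = MPK·k/y = capital's share 0.23.

s_gold = 0.2300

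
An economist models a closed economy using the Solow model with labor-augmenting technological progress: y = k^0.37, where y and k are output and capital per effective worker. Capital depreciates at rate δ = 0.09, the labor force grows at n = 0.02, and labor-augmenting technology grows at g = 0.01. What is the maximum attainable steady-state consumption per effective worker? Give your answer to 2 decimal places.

c_gold ≈ 1.22

Break-even investment rate: n + g + δ = 0.02 + 0.01 + 0.09 = 0.12.
Golden rule sets MPK = n+g+δ: 0.37·k^(0.37−1) = 0.12, so k_gold = (0.37/0.12)^(1/0.63) ≈ 5.9734.
y_gold = 5.9734^0.37 ≈ 1.9373.
c_gold = y_gold − (n+g+δ)·k_gold = 1.9373 − 0.12·5.9734 ≈ 1.2205.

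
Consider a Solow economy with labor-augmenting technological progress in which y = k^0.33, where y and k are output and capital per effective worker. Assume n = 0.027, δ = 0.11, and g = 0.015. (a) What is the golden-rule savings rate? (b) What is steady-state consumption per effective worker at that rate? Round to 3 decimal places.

Break-even investment rate: n + g + δ = 0.027 + 0.015 + 0.11 = 0.152.
For Cobb-Douglas, s_gold equals capital's share: s_gold = 0.33.
At the golden rule the marginal product of capital equals n+g+δ: 0.33·k^(0.33−1) = 0.152. Solving, k_gold = (0.33/0.152)^(1/0.67) ≈ 3.1805.
y_gold = 3.1805^0.33 ≈ 1.4649; c_gold = (1−0.33)·y_gold ≈ 0.9815.

(a) s_gold = 0.330; (b) c_gold ≈ 0.982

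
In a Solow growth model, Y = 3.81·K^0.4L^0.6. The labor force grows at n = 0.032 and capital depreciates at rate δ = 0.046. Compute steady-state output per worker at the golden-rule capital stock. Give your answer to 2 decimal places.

y_gold ≈ 27.64

n + δ = 0.032 + 0.046 = 0.078.
Maximizing c = f(k) − (n+δ)·k gives f'(k) = n+δ, i.e. 0.4·3.81·k^(0.4−1) = 0.078, so k_gold = (0.4·3.81/0.078)^(1/0.6) ≈ 141.7372.
Output: y_gold = 3.81·k_gold^0.4 = 3.81·141.7372^0.4 ≈ 27.6388.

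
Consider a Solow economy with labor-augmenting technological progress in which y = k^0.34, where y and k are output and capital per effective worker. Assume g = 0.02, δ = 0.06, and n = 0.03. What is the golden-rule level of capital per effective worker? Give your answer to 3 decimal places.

The effective depreciation rate is n + g + δ = 0.03 + 0.02 + 0.06 = 0.11.
At the golden rule the marginal product of capital equals n+g+δ: 0.34·k^(0.34−1) = 0.11. Solving, k_gold = (0.34/0.11)^(1/0.66) ≈ 5.5278.

k_gold ≈ 5.528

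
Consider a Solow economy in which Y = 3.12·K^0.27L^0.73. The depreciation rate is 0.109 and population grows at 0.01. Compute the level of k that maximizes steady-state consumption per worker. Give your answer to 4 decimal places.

Break-even investment rate: n + δ = 0.01 + 0.109 = 0.119.
Setting f'(k) = n+δ gives 0.27·3.12·k^(0.27−1) = 0.119, hence k_gold = (0.27·3.12/0.119)^(1/0.73) ≈ 14.5997.

k_gold ≈ 14.5997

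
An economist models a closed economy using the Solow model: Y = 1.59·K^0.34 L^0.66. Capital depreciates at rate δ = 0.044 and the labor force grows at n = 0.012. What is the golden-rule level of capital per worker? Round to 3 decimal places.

k_gold ≈ 31.042

Break-even investment rate: n + δ = 0.012 + 0.044 = 0.056.
Maximizing c = f(k) − (n+δ)·k gives f'(k) = n+δ, i.e. 0.34·1.59·k^(0.34−1) = 0.056, so k_gold = (0.34·1.59/0.056)^(1/0.66) ≈ 31.0421.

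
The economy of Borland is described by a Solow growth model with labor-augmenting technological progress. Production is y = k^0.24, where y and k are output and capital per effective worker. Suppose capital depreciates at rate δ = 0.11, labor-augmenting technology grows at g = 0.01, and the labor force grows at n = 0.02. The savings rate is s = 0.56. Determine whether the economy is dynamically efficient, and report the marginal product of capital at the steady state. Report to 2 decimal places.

Capital per effective worker breaks even when investment replaces (n + g + δ)·k; here n + g + δ = 0.14.
Steady-state k*: s·k^0.24 = 0.14·k gives k* = (0.56/0.14)^(1/0.76) ≈ 6.1970.
MPK = 0.24·6.1970^(-0.76) ≈ 0.0600.
MPK < n+g+δ = 0.14, so the economy is dynamically inefficient (over-saving).

dynamically inefficient; MPK ≈ 0.06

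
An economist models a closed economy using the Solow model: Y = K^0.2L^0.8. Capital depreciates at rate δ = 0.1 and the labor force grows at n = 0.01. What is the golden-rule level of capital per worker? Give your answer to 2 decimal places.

The effective depreciation rate is n + δ = 0.01 + 0.1 = 0.11.
Maximizing c = f(k) − (n+δ)·k gives f'(k) = n+δ, i.e. 0.2·k^(0.2−1) = 0.11, so k_gold = (0.2/0.11)^(1/0.8) ≈ 2.1113.

k_gold ≈ 2.11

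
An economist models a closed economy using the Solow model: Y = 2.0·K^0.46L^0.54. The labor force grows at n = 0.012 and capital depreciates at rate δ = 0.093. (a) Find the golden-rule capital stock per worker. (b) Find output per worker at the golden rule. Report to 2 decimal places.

(a) k_gold ≈ 55.66; (b) y_gold ≈ 12.71

Capital per worker breaks even when investment replaces (n + δ)·k; here n + δ = 0.105.
Maximizing c = f(k) − (n+δ)·k gives f'(k) = n+δ, i.e. 0.46·2.0·k^(0.46−1) = 0.105, so k_gold = (0.46·2.0/0.105)^(1/0.54) ≈ 55.6612.
y_gold = 2.0·55.6612^0.46 ≈ 12.7053.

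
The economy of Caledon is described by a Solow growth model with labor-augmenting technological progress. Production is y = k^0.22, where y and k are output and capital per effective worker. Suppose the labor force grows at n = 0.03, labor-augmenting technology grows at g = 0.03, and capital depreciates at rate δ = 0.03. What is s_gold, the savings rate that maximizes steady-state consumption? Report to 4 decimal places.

s_gold = 0.2200

The effective depreciation rate is n + g + δ = 0.03 + 0.03 + 0.03 = 0.09.
At the golden rule MPK = n+g+δ, and in any Cobb-Douglas steady state s = (n+g+δ)·k/y = MPK·k/y = capital's share 0.22.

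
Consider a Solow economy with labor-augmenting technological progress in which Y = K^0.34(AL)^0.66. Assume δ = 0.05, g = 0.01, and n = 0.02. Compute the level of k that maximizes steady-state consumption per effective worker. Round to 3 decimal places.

k_gold ≈ 8.956

The effective depreciation rate is n + g + δ = 0.02 + 0.01 + 0.05 = 0.08.
At the golden rule the marginal product of capital equals n+g+δ: 0.34·k^(0.34−1) = 0.08. Solving, k_gold = (0.34/0.08)^(1/0.66) ≈ 8.9558.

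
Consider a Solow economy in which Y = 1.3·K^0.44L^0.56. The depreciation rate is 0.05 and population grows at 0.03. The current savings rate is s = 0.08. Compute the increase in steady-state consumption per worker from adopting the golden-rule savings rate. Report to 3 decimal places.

Break-even investment rate: n + δ = 0.03 + 0.05 = 0.08.
Current steady state (s = 0.08): k* = (0.08·1.3/0.08)^(1/0.56) ≈ 1.5976, y* = 1.3·1.5976^0.44 ≈ 1.5976, c* = (1−0.08)·1.5976 ≈ 1.4698.
Maximizing c = f(k) − (n+δ)·k gives f'(k) = n+δ, i.e. 0.44·1.3·k^(0.44−1) = 0.08, so k_gold = (0.44·1.3/0.08)^(1/0.56) ≈ 33.5387.
y_gold = 1.3·33.5387^0.44 ≈ 6.0979, c_gold = y_gold − 0.08·k_gold ≈ 3.4149.
Gain: Δc = 3.4149 − 1.4698 ≈ 1.9451.

Δc ≈ 1.945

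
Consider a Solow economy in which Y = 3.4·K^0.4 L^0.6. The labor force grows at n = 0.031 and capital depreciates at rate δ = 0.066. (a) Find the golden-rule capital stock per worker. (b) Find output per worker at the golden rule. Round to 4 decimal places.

The effective depreciation rate is n + δ = 0.031 + 0.066 = 0.097.
Setting f'(k) = n+δ gives 0.4·3.4·k^(0.4−1) = 0.097, hence k_gold = (0.4·3.4/0.097)^(1/0.6) ≈ 81.5227.
y_gold = 3.4·81.5227^0.4 ≈ 19.7693.

(a) k_gold ≈ 81.5227; (b) y_gold ≈ 19.7693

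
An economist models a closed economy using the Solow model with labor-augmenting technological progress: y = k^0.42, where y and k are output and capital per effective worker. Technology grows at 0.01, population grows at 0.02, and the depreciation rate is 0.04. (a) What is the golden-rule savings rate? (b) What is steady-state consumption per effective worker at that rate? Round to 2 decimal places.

(a) s_gold = 0.42; (b) c_gold ≈ 2.12

n + g + δ = 0.02 + 0.01 + 0.04 = 0.07.
For Cobb-Douglas, s_gold equals capital's share: s_gold = 0.42.
At the golden rule the marginal product of capital equals n+g+δ: 0.42·k^(0.42−1) = 0.07. Solving, k_gold = (0.42/0.07)^(1/0.58) ≈ 21.9604.
y_gold = 21.9604^0.42 ≈ 3.6601; c_gold = (1−0.42)·y_gold ≈ 2.1228.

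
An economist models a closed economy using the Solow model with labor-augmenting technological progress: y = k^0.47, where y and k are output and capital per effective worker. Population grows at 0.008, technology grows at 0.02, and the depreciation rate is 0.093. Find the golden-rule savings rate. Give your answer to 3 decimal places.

s_gold = 0.470

The effective depreciation rate is n + g + δ = 0.008 + 0.02 + 0.093 = 0.121.
At the golden rule MPK = n+g+δ, and in any Cobb-Douglas steady state s = (n+g+δ)·k/y = MPK·k/y = capital's share 0.47.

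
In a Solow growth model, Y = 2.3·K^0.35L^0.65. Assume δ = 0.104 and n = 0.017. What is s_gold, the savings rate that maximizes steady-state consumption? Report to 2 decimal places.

s_gold = 0.35

Capital per worker breaks even when investment replaces (n + δ)·k; here n + δ = 0.121.
At the golden rule MPK = n+δ, and in any Cobb-Douglas steady state s = (n+δ)·k/y = MPK·k/y = capital's share 0.35.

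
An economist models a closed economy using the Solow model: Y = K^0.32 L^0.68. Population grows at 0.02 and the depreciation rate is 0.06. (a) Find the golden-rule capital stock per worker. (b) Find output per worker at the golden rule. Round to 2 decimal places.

(a) k_gold ≈ 7.68; (b) y_gold ≈ 1.92

Capital per worker breaks even when investment replaces (n + δ)·k; here n + δ = 0.08.
Maximizing c = f(k) − (n+δ)·k gives f'(k) = n+δ, i.e. 0.32·k^(0.32−1) = 0.08, so k_gold = (0.32/0.08)^(1/0.68) ≈ 7.6804.
y_gold = 7.6804^0.32 ≈ 1.9201.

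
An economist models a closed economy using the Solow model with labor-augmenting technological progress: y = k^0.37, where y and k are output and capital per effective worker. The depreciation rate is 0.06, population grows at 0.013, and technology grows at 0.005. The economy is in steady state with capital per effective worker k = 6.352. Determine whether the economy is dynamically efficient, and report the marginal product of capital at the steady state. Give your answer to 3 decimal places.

Capital per effective worker breaks even when investment replaces (n + g + δ)·k; here n + g + δ = 0.078.
MPK = 0.37·k^(0.37−1) = 0.37·6.352^(-0.63) ≈ 0.1154.
MPK > 0.078, so the economy is dynamically efficient (under-saving).

dynamically efficient; MPK ≈ 0.115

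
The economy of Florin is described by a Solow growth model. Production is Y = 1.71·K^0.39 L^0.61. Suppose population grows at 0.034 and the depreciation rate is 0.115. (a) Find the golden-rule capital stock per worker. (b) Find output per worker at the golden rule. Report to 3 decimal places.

(a) k_gold ≈ 11.668; (b) y_gold ≈ 4.458

n + δ = 0.034 + 0.115 = 0.149.
Setting f'(k) = n+δ gives 0.39·1.71·k^(0.39−1) = 0.149, hence k_gold = (0.39·1.71/0.149)^(1/0.61) ≈ 11.6683.
y_gold = 1.71·11.6683^0.39 ≈ 4.4579.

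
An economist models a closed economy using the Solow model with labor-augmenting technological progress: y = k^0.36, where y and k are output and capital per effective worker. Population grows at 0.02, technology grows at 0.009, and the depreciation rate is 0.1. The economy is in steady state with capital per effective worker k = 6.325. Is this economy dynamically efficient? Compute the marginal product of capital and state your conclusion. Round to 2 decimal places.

Capital per effective worker breaks even when investment replaces (n + g + δ)·k; here n + g + δ = 0.129.
MPK = 0.36·k^(0.36−1) = 0.36·6.325^(-0.64) ≈ 0.1106.
MPK < 0.129, so the economy is dynamically inefficient (over-saving).

dynamically inefficient; MPK ≈ 0.11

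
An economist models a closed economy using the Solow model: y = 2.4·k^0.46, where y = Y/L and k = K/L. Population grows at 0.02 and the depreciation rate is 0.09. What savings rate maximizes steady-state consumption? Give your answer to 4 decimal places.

s_gold = 0.4600

Break-even investment rate: n + δ = 0.02 + 0.09 = 0.11.
At the golden rule MPK = n+δ, and in any Cobb-Douglas steady state s = (n+δ)·k/y = MPK·k/y = capital's share 0.46.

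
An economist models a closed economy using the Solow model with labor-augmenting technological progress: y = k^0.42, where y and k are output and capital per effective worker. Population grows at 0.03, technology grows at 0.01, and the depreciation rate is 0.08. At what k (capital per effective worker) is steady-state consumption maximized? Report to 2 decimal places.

n + g + δ = 0.03 + 0.01 + 0.08 = 0.12.
Maximizing c = f(k) − (n+g+δ)·k gives f'(k) = n+g+δ, i.e. 0.42·k^(0.42−1) = 0.12, so k_gold = (0.42/0.12)^(1/0.58) ≈ 8.6706.

k_gold ≈ 8.67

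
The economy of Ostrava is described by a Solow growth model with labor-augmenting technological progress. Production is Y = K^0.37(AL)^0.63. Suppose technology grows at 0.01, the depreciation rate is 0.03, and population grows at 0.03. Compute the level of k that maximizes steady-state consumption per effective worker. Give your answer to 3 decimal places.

k_gold ≈ 14.053

n + g + δ = 0.03 + 0.01 + 0.03 = 0.07.
Setting f'(k) = n+g+δ gives 0.37·k^(0.37−1) = 0.07, hence k_gold = (0.37/0.07)^(1/0.63) ≈ 14.0535.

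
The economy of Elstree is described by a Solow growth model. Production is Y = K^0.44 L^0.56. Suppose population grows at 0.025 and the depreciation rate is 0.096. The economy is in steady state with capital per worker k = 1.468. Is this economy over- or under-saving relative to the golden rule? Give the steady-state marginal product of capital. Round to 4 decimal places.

The effective depreciation rate is n + δ = 0.025 + 0.096 = 0.121.
MPK = 0.44·k^(0.44−1) = 0.44·1.468^(-0.56) ≈ 0.3549.
MPK > 0.121, so the economy is dynamically efficient (under-saving).

under-saving; MPK ≈ 0.3549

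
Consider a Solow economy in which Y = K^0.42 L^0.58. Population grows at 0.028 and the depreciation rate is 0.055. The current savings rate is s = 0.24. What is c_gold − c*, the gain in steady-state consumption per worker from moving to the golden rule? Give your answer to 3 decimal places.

Δc ≈ 0.237

n + δ = 0.028 + 0.055 = 0.083.
Current steady state (s = 0.24): k* = (0.24/0.083)^(1/0.58) ≈ 6.2382, y* = 6.2382^0.42 ≈ 2.1574, c* = (1−0.24)·2.1574 ≈ 1.6396.
Maximizing c = f(k) − (n+δ)·k gives f'(k) = n+δ, i.e. 0.42·k^(0.42−1) = 0.083, so k_gold = (0.42/0.083)^(1/0.58) ≈ 16.3715.
y_gold = 16.3715^0.42 ≈ 3.2353, c_gold = y_gold − 0.083·k_gold ≈ 1.8765.
Gain: Δc = 1.8765 − 1.6396 ≈ 0.2369.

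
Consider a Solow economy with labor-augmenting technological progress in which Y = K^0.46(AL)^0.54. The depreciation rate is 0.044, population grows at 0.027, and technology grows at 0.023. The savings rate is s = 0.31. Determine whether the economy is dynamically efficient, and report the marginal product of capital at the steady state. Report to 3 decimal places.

dynamically efficient; MPK ≈ 0.139

Break-even investment rate: n + g + δ = 0.027 + 0.023 + 0.044 = 0.094.
Steady-state k*: s·k^0.46 = 0.094·k gives k* = (0.31/0.094)^(1/0.54) ≈ 9.1136.
MPK = 0.46·9.1136^(-0.54) ≈ 0.1395.
MPK > n+g+δ = 0.094, so the economy is dynamically efficient (under-saving).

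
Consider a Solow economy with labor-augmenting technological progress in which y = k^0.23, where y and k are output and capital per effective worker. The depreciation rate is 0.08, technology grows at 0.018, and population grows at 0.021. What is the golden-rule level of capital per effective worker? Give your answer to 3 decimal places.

k_gold ≈ 2.353

Capital per effective worker breaks even when investment replaces (n + g + δ)·k; here n + g + δ = 0.119.
Setting f'(k) = n+g+δ gives 0.23·k^(0.23−1) = 0.119, hence k_gold = (0.23/0.119)^(1/0.77) ≈ 2.3532.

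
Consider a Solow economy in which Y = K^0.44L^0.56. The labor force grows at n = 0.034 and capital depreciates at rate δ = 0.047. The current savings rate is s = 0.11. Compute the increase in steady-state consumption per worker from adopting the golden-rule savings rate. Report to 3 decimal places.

Break-even investment rate: n + δ = 0.034 + 0.047 = 0.081.
Current steady state (s = 0.11): k* = (0.11/0.081)^(1/0.56) ≈ 1.7272, y* = 1.7272^0.44 ≈ 1.2718, c* = (1−0.11)·1.2718 ≈ 1.1319.
At the golden rule the marginal product of capital equals n+δ: 0.44·k^(0.44−1) = 0.081. Solving, k_gold = (0.44/0.081)^(1/0.56) ≈ 20.5325.
y_gold = 20.5325^0.44 ≈ 3.7799, c_gold = y_gold − 0.081·k_gold ≈ 2.1167.
Gain: Δc = 2.1167 − 1.1319 ≈ 0.9848.

Δc ≈ 0.985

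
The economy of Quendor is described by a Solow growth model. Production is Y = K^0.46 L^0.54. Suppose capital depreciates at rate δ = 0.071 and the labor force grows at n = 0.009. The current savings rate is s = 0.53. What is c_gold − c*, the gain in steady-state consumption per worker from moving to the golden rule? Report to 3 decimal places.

Δc ≈ 0.043

The effective depreciation rate is n + δ = 0.009 + 0.071 = 0.08.
Current steady state (s = 0.53): k* = (0.53/0.08)^(1/0.54) ≈ 33.1676, y* = 33.1676^0.46 ≈ 5.0064, c* = (1−0.53)·5.0064 ≈ 2.3530.
At the golden rule the marginal product of capital equals n+δ: 0.46·k^(0.46−1) = 0.08. Solving, k_gold = (0.46/0.08)^(1/0.54) ≈ 25.5148.
y_gold = 25.5148^0.46 ≈ 4.4374, c_gold = y_gold − 0.08·k_gold ≈ 2.3962.
Gain: Δc = 2.3962 − 2.3530 ≈ 0.0431.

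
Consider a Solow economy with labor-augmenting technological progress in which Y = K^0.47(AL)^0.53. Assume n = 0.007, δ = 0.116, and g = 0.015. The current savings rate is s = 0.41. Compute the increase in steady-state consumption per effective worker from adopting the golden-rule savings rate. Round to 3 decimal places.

Capital per effective worker breaks even when investment replaces (n + g + δ)·k; here n + g + δ = 0.138.
Current steady state (s = 0.41): k* = (0.41/0.138)^(1/0.53) ≈ 7.8032, y* = 7.8032^0.47 ≈ 2.6264, c* = (1−0.41)·2.6264 ≈ 1.5496.
Setting f'(k) = n+g+δ gives 0.47·k^(0.47−1) = 0.138, hence k_gold = (0.47/0.138)^(1/0.53) ≈ 10.0969.
y_gold = 10.0969^0.47 ≈ 2.9646, c_gold = y_gold − 0.138·k_gold ≈ 1.5712.
Gain: Δc = 1.5712 − 1.5496 ≈ 0.0216.

Δc ≈ 0.022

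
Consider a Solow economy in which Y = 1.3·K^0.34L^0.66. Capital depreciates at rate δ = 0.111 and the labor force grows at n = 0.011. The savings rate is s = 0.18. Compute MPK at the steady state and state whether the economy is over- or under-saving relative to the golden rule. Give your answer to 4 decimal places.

under-saving; MPK ≈ 0.2304

Break-even investment rate: n + δ = 0.011 + 0.111 = 0.122.
Steady-state k*: s·A·k^0.34 = 0.122·k gives k* = (0.18·1.3/0.122)^(1/0.66) ≈ 2.6827.
MPK = 0.34·1.3·2.6827^(-0.66) ≈ 0.2304.
MPK > n+δ = 0.122, so the economy is dynamically efficient (under-saving).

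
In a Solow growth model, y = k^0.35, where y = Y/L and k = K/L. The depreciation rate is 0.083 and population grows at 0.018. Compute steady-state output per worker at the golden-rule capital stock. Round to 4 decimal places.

y_gold ≈ 1.9527

The effective depreciation rate is n + δ = 0.018 + 0.083 = 0.101.
Setting f'(k) = n+δ gives 0.35·k^(0.35−1) = 0.101, hence k_gold = (0.35/0.101)^(1/0.65) ≈ 6.7667.
Output: y_gold = k_gold^0.35 = 6.7667^0.35 ≈ 1.9527.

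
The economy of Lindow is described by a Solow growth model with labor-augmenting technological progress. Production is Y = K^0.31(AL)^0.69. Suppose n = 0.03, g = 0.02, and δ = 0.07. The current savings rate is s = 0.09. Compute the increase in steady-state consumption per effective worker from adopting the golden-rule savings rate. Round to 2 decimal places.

Δc ≈ 0.26

Capital per effective worker breaks even when investment replaces (n + g + δ)·k; here n + g + δ = 0.12.
Current steady state (s = 0.09): k* = (0.09/0.12)^(1/0.69) ≈ 0.6591, y* = 0.6591^0.31 ≈ 0.8788, c* = (1−0.09)·0.8788 ≈ 0.7997.
Maximizing c = f(k) − (n+g+δ)·k gives f'(k) = n+g+δ, i.e. 0.31·k^(0.31−1) = 0.12, so k_gold = (0.31/0.12)^(1/0.69) ≈ 3.9570.
y_gold = 3.9570^0.31 ≈ 1.5317, c_gold = y_gold − 0.12·k_gold ≈ 1.0569.
Gain: Δc = 1.0569 − 0.7997 ≈ 0.2572.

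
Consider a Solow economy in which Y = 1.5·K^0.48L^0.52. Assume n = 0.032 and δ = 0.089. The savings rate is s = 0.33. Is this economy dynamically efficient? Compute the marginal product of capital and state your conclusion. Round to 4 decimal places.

dynamically efficient; MPK ≈ 0.1760

n + δ = 0.032 + 0.089 = 0.121.
Steady-state k*: s·A·k^0.48 = 0.121·k gives k* = (0.33·1.5/0.121)^(1/0.52) ≈ 15.0168.
MPK = 0.48·1.5·15.0168^(-0.52) ≈ 0.1760.
MPK > n+δ = 0.121, so the economy is dynamically efficient (under-saving).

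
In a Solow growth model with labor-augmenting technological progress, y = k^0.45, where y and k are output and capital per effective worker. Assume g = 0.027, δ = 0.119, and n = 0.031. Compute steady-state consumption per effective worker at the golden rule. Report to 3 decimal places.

The effective depreciation rate is n + g + δ = 0.031 + 0.027 + 0.119 = 0.177.
Setting f'(k) = n+g+δ gives 0.45·k^(0.45−1) = 0.177, hence k_gold = (0.45/0.177)^(1/0.55) ≈ 5.4550.
y_gold = 5.4550^0.45 ≈ 2.1457.
c_gold = y_gold − (n+g+δ)·k_gold = 2.1457 − 0.177·5.4550 ≈ 1.1801.

c_gold ≈ 1.180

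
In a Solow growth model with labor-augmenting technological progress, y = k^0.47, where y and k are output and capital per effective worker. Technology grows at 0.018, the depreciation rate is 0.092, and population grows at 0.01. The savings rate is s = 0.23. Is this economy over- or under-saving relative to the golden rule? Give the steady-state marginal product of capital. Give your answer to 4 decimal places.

under-saving; MPK ≈ 0.2452

n + g + δ = 0.01 + 0.018 + 0.092 = 0.12.
Steady-state k*: s·k^0.47 = 0.12·k gives k* = (0.23/0.12)^(1/0.53) ≈ 3.4128.
MPK = 0.47·3.4128^(-0.53) ≈ 0.2452.
MPK > n+g+δ = 0.12, so the economy is dynamically efficient (under-saving).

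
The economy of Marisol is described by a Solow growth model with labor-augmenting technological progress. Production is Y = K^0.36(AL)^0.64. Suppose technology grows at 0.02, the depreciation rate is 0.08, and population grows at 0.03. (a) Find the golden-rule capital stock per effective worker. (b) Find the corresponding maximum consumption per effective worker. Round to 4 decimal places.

(a) k_gold ≈ 4.9112; (b) c_gold ≈ 1.1350

Break-even investment rate: n + g + δ = 0.03 + 0.02 + 0.08 = 0.13.
Golden rule sets MPK = n+g+δ: 0.36·k^(0.36−1) = 0.13, so k_gold = (0.36/0.13)^(1/0.64) ≈ 4.9112.
y_gold = 4.9112^0.36 ≈ 1.7735; c_gold = y_gold − 0.13·k_gold ≈ 1.1350.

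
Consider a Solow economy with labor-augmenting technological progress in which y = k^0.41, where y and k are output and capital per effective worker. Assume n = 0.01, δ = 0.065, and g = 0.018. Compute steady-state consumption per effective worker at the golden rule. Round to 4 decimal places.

n + g + δ = 0.01 + 0.018 + 0.065 = 0.093.
At the golden rule the marginal product of capital equals n+g+δ: 0.41·k^(0.41−1) = 0.093. Solving, k_gold = (0.41/0.093)^(1/0.59) ≈ 12.3605.
y_gold = 12.3605^0.41 ≈ 2.8037.
c_gold = y_gold − (n+g+δ)·k_gold = 2.8037 − 0.093·12.3605 ≈ 1.6542.

c_gold ≈ 1.6542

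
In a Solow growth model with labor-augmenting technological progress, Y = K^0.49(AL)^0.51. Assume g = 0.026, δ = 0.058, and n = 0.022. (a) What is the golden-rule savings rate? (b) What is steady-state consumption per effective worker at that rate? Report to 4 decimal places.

The effective depreciation rate is n + g + δ = 0.022 + 0.026 + 0.058 = 0.106.
For Cobb-Douglas, s_gold equals capital's share: s_gold = 0.49.
At the golden rule the marginal product of capital equals n+g+δ: 0.49·k^(0.49−1) = 0.106. Solving, k_gold = (0.49/0.106)^(1/0.51) ≈ 20.1236.
y_gold = 20.1236^0.49 ≈ 4.3533; c_gold = (1−0.49)·y_gold ≈ 2.2202.

(a) s_gold = 0.4900; (b) c_gold ≈ 2.2202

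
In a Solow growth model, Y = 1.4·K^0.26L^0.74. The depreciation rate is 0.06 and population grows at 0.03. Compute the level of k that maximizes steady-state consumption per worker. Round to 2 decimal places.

k_gold ≈ 6.61

Break-even investment rate: n + δ = 0.03 + 0.06 = 0.09.
At the golden rule the marginal product of capital equals n+δ: 0.26·1.4·k^(0.26−1) = 0.09. Solving, k_gold = (0.26·1.4/0.09)^(1/0.74) ≈ 6.6081.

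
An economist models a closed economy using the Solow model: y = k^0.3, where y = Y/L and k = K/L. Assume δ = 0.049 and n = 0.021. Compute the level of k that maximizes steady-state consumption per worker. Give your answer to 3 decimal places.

k_gold ≈ 7.996

Capital per worker breaks even when investment replaces (n + δ)·k; here n + δ = 0.07.
Golden rule sets MPK = n+δ: 0.3·k^(0.3−1) = 0.07, so k_gold = (0.3/0.07)^(1/0.7) ≈ 7.9963.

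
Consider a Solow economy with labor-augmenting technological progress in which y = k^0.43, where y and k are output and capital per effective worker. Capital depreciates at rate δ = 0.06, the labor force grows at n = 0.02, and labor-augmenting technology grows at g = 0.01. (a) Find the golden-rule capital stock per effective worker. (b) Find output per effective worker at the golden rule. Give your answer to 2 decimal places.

n + g + δ = 0.02 + 0.01 + 0.06 = 0.09.
Golden rule sets MPK = n+g+δ: 0.43·k^(0.43−1) = 0.09, so k_gold = (0.43/0.09)^(1/0.57) ≈ 15.5462.
y_gold = 15.5462^0.43 ≈ 3.2539.

(a) k_gold ≈ 15.55; (b) y_gold ≈ 3.25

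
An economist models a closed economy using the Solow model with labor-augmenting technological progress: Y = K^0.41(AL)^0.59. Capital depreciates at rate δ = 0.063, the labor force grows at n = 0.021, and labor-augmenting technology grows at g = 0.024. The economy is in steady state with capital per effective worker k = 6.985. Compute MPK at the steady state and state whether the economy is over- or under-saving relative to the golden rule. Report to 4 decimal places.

under-saving; MPK ≈ 0.1302

n + g + δ = 0.021 + 0.024 + 0.063 = 0.108.
MPK = 0.41·k^(0.41−1) = 0.41·6.985^(-0.59) ≈ 0.1302.
MPK > 0.108, so the economy is dynamically efficient (under-saving).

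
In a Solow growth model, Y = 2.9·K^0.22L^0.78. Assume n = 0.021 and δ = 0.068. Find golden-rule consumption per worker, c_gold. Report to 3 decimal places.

c_gold ≈ 3.942

Capital per worker breaks even when investment replaces (n + δ)·k; here n + δ = 0.089.
At the golden rule the marginal product of capital equals n+δ: 0.22·2.9·k^(0.22−1) = 0.089. Solving, k_gold = (0.22·2.9/0.089)^(1/0.78) ≈ 12.4941.
y_gold = 2.9·12.4941^0.22 ≈ 5.0544.
c_gold = y_gold − (n+δ)·k_gold = 5.0544 − 0.089·12.4941 ≈ 3.9425.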